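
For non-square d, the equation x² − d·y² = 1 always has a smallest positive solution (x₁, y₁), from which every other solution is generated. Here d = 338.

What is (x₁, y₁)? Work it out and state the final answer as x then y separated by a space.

√338 → a₀=18, period (2,1,1,2,36); ℓ=5 odd so k=9
step 0: (18, 1)  from 18·(1,0) + (0,1)
step 1: (37, 2)  from 2·(18,1) + (1,0)
…
step 4: (239, 13)  from 2·(92,5) + (55,3)
…
step 7: (26327, 1432)  from 1·(17631,959) + (8696,473)
step 8: (43958, 2391)  from 1·(26327,1432) + (17631,959)
step 9: (114243, 6214)  from 2·(43958,2391) + (26327,1432)
fundamental: x₁=114243, y₁=6214  (since 13051463049 − 338·38613796 = 1)

114243 6214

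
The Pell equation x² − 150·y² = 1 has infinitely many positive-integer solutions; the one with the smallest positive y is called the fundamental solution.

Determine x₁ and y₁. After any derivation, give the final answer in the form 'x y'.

√150 = [12; 4,24, …], period ℓ=2 (even) → k=1
k=0  a_k=12  p_k/q_k = 12/1
k=1  a_k=4  p_k/q_k = 49/4
fundamental: x₁=49, y₁=4  (since 2401 − 150·16 = 1)

49 4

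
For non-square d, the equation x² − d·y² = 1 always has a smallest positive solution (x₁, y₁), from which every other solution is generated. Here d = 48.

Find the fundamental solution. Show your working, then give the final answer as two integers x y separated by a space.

[6; 1,12] for √48; ℓ=2 ⇒ convergent index 1
k=0  a_k=6  p_k/q_k = 6/1
k=1  a_k=1  p_k/q_k = 7/1
fundamental: x₁=7, y₁=1  (since 49 − 48·1 = 1)

7 1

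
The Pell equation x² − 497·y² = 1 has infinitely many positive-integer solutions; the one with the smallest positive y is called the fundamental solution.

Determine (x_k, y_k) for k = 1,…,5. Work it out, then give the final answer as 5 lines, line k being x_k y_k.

√497 = [22; 3,2,2,5,6,5,2,2,3,44, …], period ℓ=10 (even) → k=9
a_0=22:  p_0=22·1+0=22,  q_0=22·0+1=1
…
a_2=2:  p_2=2·67+22=156,  q_2=2·3+1=7
a_3=2:  p_3=2·156+67=379,  q_3=2·7+3=17
…
a_7=2:  p_7=2·65476+12685=143637,  q_7=2·2937+569=6443
a_8=2:  p_8=2·143637+65476=352750,  q_8=2·6443+2937=15823
a_9=3:  p_9=3·352750+143637=1201887,  q_9=3·15823+6443=53912
→ (1201887, 53912).  Check: 1201887²=1444532360769, 497·53912²=1444532360768, difference 1.
n=2: (1201887,53912)∘(1201887,53912) = (1201887·1201887+497·53912·53912, 1201887·53912+53912·1201887) = (2889064721537,129592263888)
n=3: (2889064721537,129592263888)∘(1201887,53912) = (1201887·2889064721537+497·53912·129592263888, 1201887·129592263888+53912·2889064721537) = (6944658661946678751,311510514535059400)
n=4: (6944658661946678751,311510514535059400)∘(1201887,53912) = (1201887·6944658661946678751+497·53912·311510514535059400, 1201887·311510514535059400+53912·6944658661946678751) = (16693389930459326703284737,748800875565868281911712)
n=5: (16693389930459326703284737,748800875565868281911712)∘(1201887,53912) = (1201887·16693389930459326703284737+497·53912·748800875565868281911712, 1201887·748800875565868281911712+53912·16693389930459326703284737) = (40127136686692992928199618718687,1799948075862157952969508541688)

1201887 53912
2889064721537 129592263888
6944658661946678751 311510514535059400
16693389930459326703284737 748800875565868281911712
40127136686692992928199618718687 1799948075862157952969508541688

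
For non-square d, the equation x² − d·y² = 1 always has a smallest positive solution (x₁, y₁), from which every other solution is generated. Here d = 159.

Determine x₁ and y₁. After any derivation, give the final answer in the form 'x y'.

d=159: √d = [12; 1,1,1,1,3,1,1,1,1,24] (ℓ=10, even), read p_9/q_9
step 0: (12, 1)  from 12·(1,0) + (0,1)
step 1: (13, 1)  from 1·(12,1) + (1,0)
step 2: (25, 2)  from 1·(13,1) + (12,1)
step 3: (38, 3)  from 1·(25,2) + (13,1)
…
step 6: (290, 23)  from 1·(227,18) + (63,5)
…
step 8: (807, 64)  from 1·(517,41) + (290,23)
step 9: (1324, 105)  from 1·(807,64) + (517,41)
(x₁, y₁) = (1324, 105);  1324² − 159·105² = 1 ✓

1324 105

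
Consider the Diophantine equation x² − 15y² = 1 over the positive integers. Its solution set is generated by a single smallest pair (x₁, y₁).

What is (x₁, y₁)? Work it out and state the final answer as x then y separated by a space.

4 1

d=15: √d = [3; 1,6] (ℓ=2, even), read p_1/q_1
step 0: (3, 1)  from 3·(1,0) + (0,1)
step 1: (4, 1)  from 1·(3,1) + (1,0)
fundamental: x₁=4, y₁=1  (since 16 − 15·1 = 1)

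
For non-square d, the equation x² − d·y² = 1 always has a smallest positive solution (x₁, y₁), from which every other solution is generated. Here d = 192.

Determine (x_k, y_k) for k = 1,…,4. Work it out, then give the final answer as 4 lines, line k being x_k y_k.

97 7
18817 1358
3650401 263445
708158977 51106972

d=192: √d = [13; 1,5,1,26] (ℓ=4, even), read p_3/q_3
k=0  a_k=13  p_k/q_k = 13/1
k=1  a_k=1  p_k/q_k = 14/1
k=2  a_k=5  p_k/q_k = 83/6
k=3  a_k=1  p_k/q_k = 97/7
→ (97, 7).  Check: 97²=9409, 192·7²=9408, difference 1.
(97+7√192)^2 = 18817 + 1358√192
(97+7√192)^3 = 3650401 + 263445√192
(97+7√192)^4 = 708158977 + 51106972√192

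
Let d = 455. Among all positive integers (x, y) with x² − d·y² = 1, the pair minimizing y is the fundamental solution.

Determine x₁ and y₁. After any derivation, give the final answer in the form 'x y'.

d=455: √d = [21; 3,42] (ℓ=2, even), read p_1/q_1
k=0  a_k=21  p_k/q_k = 21/1
k=1  a_k=3  p_k/q_k = 64/3
→ (64, 3).  Check: 64²=4096, 455·3²=4095, difference 1.

64 3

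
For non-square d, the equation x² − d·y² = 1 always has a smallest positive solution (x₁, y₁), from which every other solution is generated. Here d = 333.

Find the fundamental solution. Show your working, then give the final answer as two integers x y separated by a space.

d=333: √d = [18; 4,36] (ℓ=2, even), read p_1/q_1
a_0=18:  p_0=18·1+0=18,  q_0=18·0+1=1
a_1=4:  p_1=4·18+1=73,  q_1=4·1+0=4
→ (73, 4).  Check: 73²=5329, 333·4²=5328, difference 1.

73 4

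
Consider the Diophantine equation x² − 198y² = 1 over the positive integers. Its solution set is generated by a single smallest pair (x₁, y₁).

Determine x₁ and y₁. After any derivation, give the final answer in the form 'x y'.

√198 → a₀=14, period (14,28); ℓ=2 even so k=1
step 0: (14, 1)  from 14·(1,0) + (0,1)
step 1: (197, 14)  from 14·(14,1) + (1,0)
(x₁, y₁) = (197, 14);  197² − 198·14² = 1 ✓

197 14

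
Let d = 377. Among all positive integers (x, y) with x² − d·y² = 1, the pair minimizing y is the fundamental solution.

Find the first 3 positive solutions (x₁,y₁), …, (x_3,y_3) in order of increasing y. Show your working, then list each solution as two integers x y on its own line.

233 12
108577 5592
50596649 2605860

d=377: √d = [19; 2,2,2,38] (ℓ=4, even), read p_3/q_3
a_0=19:  p_0=19·1+0=19,  q_0=19·0+1=1
…
a_2=2:  p_2=2·39+19=97,  q_2=2·2+1=5
a_3=2:  p_3=2·97+39=233,  q_3=2·5+2=12
→ (233, 12).  Check: 233²=54289, 377·12²=54288, difference 1.
k=2:  x_2 = 233·233+377·12·12 = 108577,  y_2 = 233·12+12·233 = 5592
k=3:  x_3 = 233·108577+377·12·5592 = 50596649,  y_3 = 233·5592+12·108577 = 2605860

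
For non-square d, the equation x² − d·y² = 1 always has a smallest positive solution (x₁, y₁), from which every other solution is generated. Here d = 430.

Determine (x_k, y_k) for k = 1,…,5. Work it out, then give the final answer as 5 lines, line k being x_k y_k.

√430 = [20; 1,2,1,3,1,…,2,1,40, …], period ℓ=14 (even) → k=13
i=0: a=20 ⇒ p=20, q=1
i=1: a=1 ⇒ p=21, q=1
i=2: a=2 ⇒ p=62, q=3
i=3: a=1 ⇒ p=83, q=4
i=4: a=3 ⇒ p=311, q=15
…
i=12: a=2 ⇒ p=2107880, q=101651
i=13: a=1 ⇒ p=2862251, q=138030
→ (2862251, 138030).  Check: 2862251²=8192480787001, 430·138030²=8192480787000, difference 1.
k=2:  x_2 = 2862251·2862251+430·138030·138030 = 16384961574001,  y_2 = 2862251·138030+138030·2862251 = 790153011060
k=3:  x_3 = 2862251·16384961574001+430·138030·790153011060 = 93795745300289010251,  y_3 = 2862251·790153011060+138030·16384961574001 = 4523232492118854090
k=4:  x_4 = 2862251·93795745300289010251+430·138030·4523232492118854090 = 536933931562978654798296001,  y_4 = 2862251·4523232492118854090+138030·93795745300289010251 = 25893253447598574322902120
k=5:  x_5 = 2862251·536933931562978654798296001+430·138030·25893253447598574322902120 = 3073679365100040639604854765306251,  y_5 = 2862251·25893253447598574322902120+138030·536933931562978654798296001 = 148225981147280410676109712890150

2862251 138030
16384961574001 790153011060
93795745300289010251 4523232492118854090
536933931562978654798296001 25893253447598574322902120
3073679365100040639604854765306251 148225981147280410676109712890150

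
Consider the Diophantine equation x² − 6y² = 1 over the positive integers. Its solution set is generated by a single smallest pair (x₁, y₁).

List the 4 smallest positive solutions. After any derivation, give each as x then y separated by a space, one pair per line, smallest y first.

5 2
49 20
485 198
4801 1960

[2; 2,4] for √6; ℓ=2 ⇒ convergent index 1
step 0: (2, 1)  from 2·(1,0) + (0,1)
step 1: (5, 2)  from 2·(2,1) + (1,0)
(x₁, y₁) = (5, 2);  5² − 6·2² = 1 ✓
(5+2√6)^2 = 49 + 20√6
(5+2√6)^3 = 485 + 198√6
(5+2√6)^4 = 4801 + 1960√6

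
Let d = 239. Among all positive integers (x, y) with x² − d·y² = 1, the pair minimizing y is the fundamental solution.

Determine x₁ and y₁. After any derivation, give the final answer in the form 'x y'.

√239 = [15; 2,5,1,2,4,15,4,2,1,5,2,30, …], period ℓ=12 (even) → k=11
i=0: a=15 ⇒ p=15, q=1
i=1: a=2 ⇒ p=31, q=2
i=2: a=5 ⇒ p=170, q=11
i=3: a=1 ⇒ p=201, q=13
i=4: a=2 ⇒ p=572, q=37
i=5: a=4 ⇒ p=2489, q=161
i=6: a=15 ⇒ p=37907, q=2452
i=7: a=4 ⇒ p=154117, q=9969
i=8: a=2 ⇒ p=346141, q=22390
i=9: a=1 ⇒ p=500258, q=32359
i=10: a=5 ⇒ p=2847431, q=184185
i=11: a=2 ⇒ p=6195120, q=400729
→ (6195120, 400729).  Check: 6195120²=38379511814400, 239·400729²=38379511814399, difference 1.

6195120 400729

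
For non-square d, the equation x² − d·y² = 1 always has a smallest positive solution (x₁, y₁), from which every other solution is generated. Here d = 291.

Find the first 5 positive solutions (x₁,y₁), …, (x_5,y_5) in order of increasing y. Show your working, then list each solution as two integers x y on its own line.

[17; 17,34] for √291; ℓ=2 ⇒ convergent index 1
a_0=17:  p_0=17·1+0=17,  q_0=17·0+1=1
a_1=17:  p_1=17·17+1=290,  q_1=17·1+0=17
(x₁, y₁) = (290, 17);  290² − 291·17² = 1 ✓
(290+17√291)^2 = 168199 + 9860√291
(290+17√291)^3 = 97555130 + 5718783√291
(290+17√291)^4 = 56581807201 + 3316884280√291
(290+17√291)^5 = 32817350621450 + 1923787163617√291

290 17
168199 9860
97555130 5718783
56581807201 3316884280
32817350621450 1923787163617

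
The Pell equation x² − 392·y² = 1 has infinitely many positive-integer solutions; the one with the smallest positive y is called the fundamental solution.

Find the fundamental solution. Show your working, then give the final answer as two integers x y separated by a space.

√392 → a₀=19, period (1,3,1,38); ℓ=4 even so k=3
i=0: a=19 ⇒ p=19, q=1
i=1: a=1 ⇒ p=20, q=1
i=2: a=3 ⇒ p=79, q=4
i=3: a=1 ⇒ p=99, q=5
fundamental: x₁=99, y₁=5  (since 9801 − 392·25 = 1)

99 5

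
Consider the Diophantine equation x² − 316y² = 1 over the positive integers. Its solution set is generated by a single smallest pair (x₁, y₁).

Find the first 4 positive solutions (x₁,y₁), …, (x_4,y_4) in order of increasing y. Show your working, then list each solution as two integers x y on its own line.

d=316: √d = [17; 1,3,2,8,2,3,1,34] (ℓ=8, even), read p_7/q_7
a_0=17:  p_0=17·1+0=17,  q_0=17·0+1=1
a_1=1:  p_1=1·17+1=18,  q_1=1·1+0=1
…
a_3=2:  p_3=2·71+18=160,  q_3=2·4+1=9
…
a_6=3:  p_6=3·2862+1351=9937,  q_6=3·161+76=559
a_7=1:  p_7=1·9937+2862=12799,  q_7=1·559+161=720
→ (12799, 720).  Check: 12799²=163814401, 316·720²=163814400, difference 1.
(x_2, y_2) = (12799·12799 + 316·720·720, 12799·720 + 720·12799) = (327628801, 18430560)
(x_3, y_3) = (12799·327628801 + 316·720·18430560, 12799·18430560 + 720·327628801) = (8386642035199, 471785474160)
(x_4, y_4) = (12799·8386642035199 + 316·720·471785474160, 12799·471785474160 + 720·8386642035199) = (214681262489395201, 12076764549117120)

12799 720
327628801 18430560
8386642035199 471785474160
214681262489395201 12076764549117120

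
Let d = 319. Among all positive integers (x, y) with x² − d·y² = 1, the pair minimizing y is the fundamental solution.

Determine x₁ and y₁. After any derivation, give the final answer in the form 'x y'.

12901780 722361

[17; 1,6,5,1,4,…,6,1,34] for √319; ℓ=14 ⇒ convergent index 13
step 0: (17, 1)  from 17·(1,0) + (0,1)
…
step 4: (768, 43)  from 1·(643,36) + (125,7)
step 5: (3715, 208)  from 4·(768,43) + (643,36)
…
step 7: (15628, 875)  from 1·(11913,667) + (3715,208)
step 8: (58797, 3292)  from 3·(15628,875) + (11913,667)
…
step 10: (309613, 17335)  from 1·(250816,14043) + (58797,3292)
step 11: (1798881, 100718)  from 5·(309613,17335) + (250816,14043)
step 12: (11102899, 621643)  from 6·(1798881,100718) + (309613,17335)
step 13: (12901780, 722361)  from 1·(11102899,621643) + (1798881,100718)
fundamental: x₁=12901780, y₁=722361  (since 166455927168400 − 319·521805414321 = 1)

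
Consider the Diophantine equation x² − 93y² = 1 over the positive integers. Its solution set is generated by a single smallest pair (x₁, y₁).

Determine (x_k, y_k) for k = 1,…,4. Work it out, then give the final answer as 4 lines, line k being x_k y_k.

12151 1260
295293601 30620520
7176225079351 744139875780
174396621583094401 18084087230585040

√93 → a₀=9, period (1,1,1,4,6,4,1,1,1,18); ℓ=10 even so k=9
k=0  a_k=9  p_k/q_k = 9/1
…
k=4  a_k=4  p_k/q_k = 135/14
k=5  a_k=6  p_k/q_k = 839/87
…
k=8  a_k=1  p_k/q_k = 7821/811
k=9  a_k=1  p_k/q_k = 12151/1260
(x₁, y₁) = (12151, 1260);  12151² − 93·1260² = 1 ✓
k=2:  x_2 = 12151·12151+93·1260·1260 = 295293601,  y_2 = 12151·1260+1260·12151 = 30620520
k=3:  x_3 = 12151·295293601+93·1260·30620520 = 7176225079351,  y_3 = 12151·30620520+1260·295293601 = 744139875780
k=4:  x_4 = 12151·7176225079351+93·1260·744139875780 = 174396621583094401,  y_4 = 12151·744139875780+1260·7176225079351 = 18084087230585040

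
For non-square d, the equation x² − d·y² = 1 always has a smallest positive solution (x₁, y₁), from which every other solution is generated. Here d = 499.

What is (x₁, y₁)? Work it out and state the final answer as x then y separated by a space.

4490 201

[22; 2,1,21,1,2,44] for √499; ℓ=6 ⇒ convergent index 5
k=0  a_k=22  p_k/q_k = 22/1
…
k=3  a_k=21  p_k/q_k = 1452/65
k=4  a_k=1  p_k/q_k = 1519/68
k=5  a_k=2  p_k/q_k = 4490/201
→ (4490, 201).  Check: 4490²=20160100, 499·201²=20160099, difference 1.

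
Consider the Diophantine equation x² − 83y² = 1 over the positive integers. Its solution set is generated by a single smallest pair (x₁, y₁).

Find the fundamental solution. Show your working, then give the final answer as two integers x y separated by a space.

√83 → a₀=9, period (9,18); ℓ=2 even so k=1
a_0=9:  p_0=9·1+0=9,  q_0=9·0+1=1
a_1=9:  p_1=9·9+1=82,  q_1=9·1+0=9
→ (82, 9).  Check: 82²=6724, 83·9²=6723, difference 1.

82 9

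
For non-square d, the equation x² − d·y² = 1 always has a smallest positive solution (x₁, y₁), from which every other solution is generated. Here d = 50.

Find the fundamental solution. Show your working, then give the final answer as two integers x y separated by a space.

99 14

√50 = [7; 14, …], period ℓ=1 (odd) → k=1
step 0: (7, 1)  from 7·(1,0) + (0,1)
step 1: (99, 14)  from 14·(7,1) + (1,0)
→ (99, 14).  Check: 99²=9801, 50·14²=9800, difference 1.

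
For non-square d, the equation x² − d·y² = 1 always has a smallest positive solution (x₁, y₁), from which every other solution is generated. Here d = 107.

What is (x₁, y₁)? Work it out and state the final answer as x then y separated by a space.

√107 → a₀=10, period (2,1,9,1,2,20); ℓ=6 even so k=5
k=0  a_k=10  p_k/q_k = 10/1
…
k=3  a_k=9  p_k/q_k = 300/29
k=4  a_k=1  p_k/q_k = 331/32
k=5  a_k=2  p_k/q_k = 962/93
(x₁, y₁) = (962, 93);  962² − 107·93² = 1 ✓

962 93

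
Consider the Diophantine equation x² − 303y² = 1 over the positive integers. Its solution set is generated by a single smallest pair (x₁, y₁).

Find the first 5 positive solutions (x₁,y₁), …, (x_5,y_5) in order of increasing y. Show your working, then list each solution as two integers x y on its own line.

d=303: √d = [17; 2,2,5,2,2,34] (ℓ=6, even), read p_5/q_5
k=0  a_k=17  p_k/q_k = 17/1
k=1  a_k=2  p_k/q_k = 35/2
k=2  a_k=2  p_k/q_k = 87/5
…
k=4  a_k=2  p_k/q_k = 1027/59
k=5  a_k=2  p_k/q_k = 2524/145
(x₁, y₁) = (2524, 145);  2524² − 303·145² = 1 ✓
n=2: (2524,145)∘(2524,145) = (2524·2524+303·145·145, 2524·145+145·2524) = (12741151,731960)
n=3: (12741151,731960)∘(2524,145) = (2524·12741151+303·145·731960, 2524·731960+145·12741151) = (64317327724,3694933935)
n=4: (64317327724,3694933935)∘(2524,145) = (2524·64317327724+303·145·3694933935, 2524·3694933935+145·64317327724) = (324673857609601,18652025771920)
n=5: (324673857609601,18652025771920)∘(2524,145) = (2524·324673857609601+303·145·18652025771920, 2524·18652025771920+145·324673857609601) = (1638953568895938124,94155422401718225)

2524 145
12741151 731960
64317327724 3694933935
324673857609601 18652025771920
1638953568895938124 94155422401718225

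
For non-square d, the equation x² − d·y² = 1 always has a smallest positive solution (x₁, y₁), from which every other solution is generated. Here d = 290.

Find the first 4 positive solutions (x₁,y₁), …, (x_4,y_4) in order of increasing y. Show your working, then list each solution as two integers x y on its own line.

579 34
670481 39372
776416419 45592742
899089542721 52796355864

√290 → a₀=17, period (34); ℓ=1 odd so k=1
step 0: (17, 1)  from 17·(1,0) + (0,1)
step 1: (579, 34)  from 34·(17,1) + (1,0)
fundamental: x₁=579, y₁=34  (since 335241 − 290·1156 = 1)
(x_2, y_2) = (579·579 + 290·34·34, 579·34 + 34·579) = (670481, 39372)
(x_3, y_3) = (579·670481 + 290·34·39372, 579·39372 + 34·670481) = (776416419, 45592742)
(x_4, y_4) = (579·776416419 + 290·34·45592742, 579·45592742 + 34·776416419) = (899089542721, 52796355864)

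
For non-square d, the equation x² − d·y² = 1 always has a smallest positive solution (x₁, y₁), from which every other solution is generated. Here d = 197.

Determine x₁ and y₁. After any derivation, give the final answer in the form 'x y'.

√197 → a₀=14, period (28); ℓ=1 odd so k=1
i=0: a=14 ⇒ p=14, q=1
i=1: a=28 ⇒ p=393, q=28
fundamental: x₁=393, y₁=28  (since 154449 − 197·784 = 1)

393 28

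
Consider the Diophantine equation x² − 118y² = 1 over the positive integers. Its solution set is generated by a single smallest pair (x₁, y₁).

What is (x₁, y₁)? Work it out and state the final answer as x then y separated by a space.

√118 = [10; 1,6,3,2,10,2,3,6,1,20, …], period ℓ=10 (even) → k=9
a_0=10:  p_0=10·1+0=10,  q_0=10·0+1=1
…
a_3=3:  p_3=3·76+11=239,  q_3=3·7+1=22
…
a_8=6:  p_8=6·42115+12112=264802,  q_8=6·3877+1115=24377
a_9=1:  p_9=1·264802+42115=306917,  q_9=1·24377+3877=28254
fundamental: x₁=306917, y₁=28254  (since 94198044889 − 118·798288516 = 1)

306917 28254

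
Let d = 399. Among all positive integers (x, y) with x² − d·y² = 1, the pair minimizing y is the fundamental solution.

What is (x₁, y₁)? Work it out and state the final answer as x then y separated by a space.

20 1

√399 = [19; 1,38, …], period ℓ=2 (even) → k=1
k=0  a_k=19  p_k/q_k = 19/1
k=1  a_k=1  p_k/q_k = 20/1
fundamental: x₁=20, y₁=1  (since 400 − 399·1 = 1)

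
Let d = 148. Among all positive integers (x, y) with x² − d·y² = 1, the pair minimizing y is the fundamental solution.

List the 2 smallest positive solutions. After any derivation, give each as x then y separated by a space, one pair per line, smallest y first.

73 6
10657 876

d=148: √d = [12; 6,24] (ℓ=2, even), read p_1/q_1
k=0  a_k=12  p_k/q_k = 12/1
k=1  a_k=6  p_k/q_k = 73/6
→ (73, 6).  Check: 73²=5329, 148·6²=5328, difference 1.
k=2:  x_2 = 73·73+148·6·6 = 10657,  y_2 = 73·6+6·73 = 876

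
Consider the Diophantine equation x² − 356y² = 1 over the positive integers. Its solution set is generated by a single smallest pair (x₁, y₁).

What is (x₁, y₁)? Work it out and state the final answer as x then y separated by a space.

500001 26500

√356 → a₀=18, period (1,6,1,1,2,…,6,1,36); ℓ=14 even so k=13
k=0  a_k=18  p_k/q_k = 18/1
…
k=2  a_k=6  p_k/q_k = 132/7
…
k=4  a_k=1  p_k/q_k = 283/15
k=5  a_k=2  p_k/q_k = 717/38
k=6  a_k=1  p_k/q_k = 1000/53
k=7  a_k=8  p_k/q_k = 8717/462
…
k=10  a_k=1  p_k/q_k = 37868/2007
k=11  a_k=1  p_k/q_k = 66019/3499
k=12  a_k=6  p_k/q_k = 433982/23001
k=13  a_k=1  p_k/q_k = 500001/26500
(x₁, y₁) = (500001, 26500);  500001² − 356·26500² = 1 ✓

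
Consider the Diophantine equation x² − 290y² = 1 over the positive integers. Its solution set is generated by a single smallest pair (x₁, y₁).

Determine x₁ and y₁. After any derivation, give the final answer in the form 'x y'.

579 34

√290 → a₀=17, period (34); ℓ=1 odd so k=1
step 0: (17, 1)  from 17·(1,0) + (0,1)
step 1: (579, 34)  from 34·(17,1) + (1,0)
→ (579, 34).  Check: 579²=335241, 290·34²=335240, difference 1.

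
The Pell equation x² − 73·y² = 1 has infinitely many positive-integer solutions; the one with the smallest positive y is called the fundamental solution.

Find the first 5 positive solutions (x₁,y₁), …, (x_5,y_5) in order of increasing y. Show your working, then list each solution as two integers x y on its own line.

d=73: √d = [8; 1,1,5,5,1,1,16] (ℓ=7, odd), read p_13/q_13
k=0  a_k=8  p_k/q_k = 8/1
k=1  a_k=1  p_k/q_k = 9/1
…
k=3  a_k=5  p_k/q_k = 94/11
k=4  a_k=5  p_k/q_k = 487/57
k=5  a_k=1  p_k/q_k = 581/68
…
k=7  a_k=16  p_k/q_k = 17669/2068
…
k=9  a_k=1  p_k/q_k = 36406/4261
…
k=12  a_k=1  p_k/q_k = 1241008/145249
k=13  a_k=1  p_k/q_k = 2281249/267000
fundamental: x₁=2281249, y₁=267000  (since 5204097000001 − 73·71289000000 = 1)
n=2: (2281249,267000)∘(2281249,267000) = (2281249·2281249+73·267000·267000, 2281249·267000+267000·2281249) = (10408194000001,1218186966000)
n=3: (10408194000001,1218186966000)∘(2281249,267000) = (2281249·10408194000001+73·267000·1218186966000, 2281249·1218186966000+267000·10408194000001) = (47487364308614281249,5557975596000801000)
n=4: (47487364308614281249,5557975596000801000)∘(2281249,267000) = (2281249·47487364308614281249+73·267000·5557975596000801000, 2281249·5557975596000801000+267000·47487364308614281249) = (216661004683313632776000001,25358252540801244373932000)
n=5: (216661004683313632776000001,25358252540801244373932000)∘(2281249,267000) = (2281249·216661004683313632776000001+73·267000·25358252540801244373932000, 2281249·25358252540801244373932000+267000·216661004683313632776000001) = (988515400545561595548925838281249,115696976500895037877980001335000)

2281249 267000
10408194000001 1218186966000
47487364308614281249 5557975596000801000
216661004683313632776000001 25358252540801244373932000
988515400545561595548925838281249 115696976500895037877980001335000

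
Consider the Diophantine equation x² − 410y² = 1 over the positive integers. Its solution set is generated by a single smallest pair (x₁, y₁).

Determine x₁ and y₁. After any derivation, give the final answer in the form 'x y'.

d=410: √d = [20; 4,40] (ℓ=2, even), read p_1/q_1
k=0  a_k=20  p_k/q_k = 20/1
k=1  a_k=4  p_k/q_k = 81/4
fundamental: x₁=81, y₁=4  (since 6561 − 410·16 = 1)

81 4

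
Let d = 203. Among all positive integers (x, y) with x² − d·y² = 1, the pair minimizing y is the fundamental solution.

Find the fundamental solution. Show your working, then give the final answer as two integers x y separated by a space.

57 4

[14; 4,28] for √203; ℓ=2 ⇒ convergent index 1
a_0=14:  p_0=14·1+0=14,  q_0=14·0+1=1
a_1=4:  p_1=4·14+1=57,  q_1=4·1+0=4
→ (57, 4).  Check: 57²=3249, 203·4²=3248, difference 1.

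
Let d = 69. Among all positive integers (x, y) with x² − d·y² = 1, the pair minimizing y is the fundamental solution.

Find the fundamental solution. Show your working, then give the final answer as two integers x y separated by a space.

d=69: √d = [8; 3,3,1,4,1,3,3,16] (ℓ=8, even), read p_7/q_7
i=0: a=8 ⇒ p=8, q=1
…
i=3: a=1 ⇒ p=108, q=13
i=4: a=4 ⇒ p=515, q=62
i=5: a=1 ⇒ p=623, q=75
i=6: a=3 ⇒ p=2384, q=287
i=7: a=3 ⇒ p=7775, q=936
(x₁, y₁) = (7775, 936);  7775² − 69·936² = 1 ✓

7775 936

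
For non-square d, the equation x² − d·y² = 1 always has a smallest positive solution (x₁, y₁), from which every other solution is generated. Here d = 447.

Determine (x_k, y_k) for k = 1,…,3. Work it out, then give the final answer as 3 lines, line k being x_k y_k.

d=447: √d = [21; 7,42] (ℓ=2, even), read p_1/q_1
step 0: (21, 1)  from 21·(1,0) + (0,1)
step 1: (148, 7)  from 7·(21,1) + (1,0)
→ (148, 7).  Check: 148²=21904, 447·7²=21903, difference 1.
(148+7√447)^2 = 43807 + 2072√447
(148+7√447)^3 = 12966724 + 613305√447

148 7
43807 2072
12966724 613305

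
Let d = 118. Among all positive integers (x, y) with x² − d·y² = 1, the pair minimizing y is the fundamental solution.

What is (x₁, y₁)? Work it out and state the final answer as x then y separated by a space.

√118 = [10; 1,6,3,2,10,2,3,6,1,20, …], period ℓ=10 (even) → k=9
i=0: a=10 ⇒ p=10, q=1
i=1: a=1 ⇒ p=11, q=1
i=2: a=6 ⇒ p=76, q=7
i=3: a=3 ⇒ p=239, q=22
…
i=5: a=10 ⇒ p=5779, q=532
i=6: a=2 ⇒ p=12112, q=1115
i=7: a=3 ⇒ p=42115, q=3877
i=8: a=6 ⇒ p=264802, q=24377
i=9: a=1 ⇒ p=306917, q=28254
→ (306917, 28254).  Check: 306917²=94198044889, 118·28254²=94198044888, difference 1.

306917 28254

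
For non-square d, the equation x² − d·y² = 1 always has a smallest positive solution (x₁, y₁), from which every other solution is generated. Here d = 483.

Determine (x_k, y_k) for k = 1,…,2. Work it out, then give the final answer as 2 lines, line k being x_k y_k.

[21; 1,42] for √483; ℓ=2 ⇒ convergent index 1
k=0  a_k=21  p_k/q_k = 21/1
k=1  a_k=1  p_k/q_k = 22/1
fundamental: x₁=22, y₁=1  (since 484 − 483·1 = 1)
(22+1√483)^2 = 967 + 44√483

22 1
967 44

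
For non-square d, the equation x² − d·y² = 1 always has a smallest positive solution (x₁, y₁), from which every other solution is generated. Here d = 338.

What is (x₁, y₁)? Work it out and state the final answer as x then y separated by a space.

√338 = [18; 2,1,1,2,36, …], period ℓ=5 (odd) → k=9
i=0: a=18 ⇒ p=18, q=1
…
i=2: a=1 ⇒ p=55, q=3
i=3: a=1 ⇒ p=92, q=5
i=4: a=2 ⇒ p=239, q=13
…
i=8: a=1 ⇒ p=43958, q=2391
i=9: a=2 ⇒ p=114243, q=6214
fundamental: x₁=114243, y₁=6214  (since 13051463049 − 338·38613796 = 1)

114243 6214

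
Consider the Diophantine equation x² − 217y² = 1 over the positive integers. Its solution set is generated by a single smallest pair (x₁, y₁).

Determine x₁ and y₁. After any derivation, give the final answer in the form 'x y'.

3844063 260952

[14; 1,2,1,2,1,…,2,1,28] for √217; ℓ=16 ⇒ convergent index 15
step 0: (14, 1)  from 14·(1,0) + (0,1)
…
step 2: (44, 3)  from 2·(15,1) + (14,1)
step 3: (59, 4)  from 1·(44,3) + (15,1)
…
step 8: (15055, 1022)  from 4·(3668,249) + (383,26)
…
step 11: (293381, 19916)  from 1·(154218,10469) + (139163,9447)
…
step 14: (2809702, 190735)  from 2·(1034361,70217) + (740980,50301)
step 15: (3844063, 260952)  from 1·(2809702,190735) + (1034361,70217)
→ (3844063, 260952).  Check: 3844063²=14776820347969, 217·260952²=14776820347968, difference 1.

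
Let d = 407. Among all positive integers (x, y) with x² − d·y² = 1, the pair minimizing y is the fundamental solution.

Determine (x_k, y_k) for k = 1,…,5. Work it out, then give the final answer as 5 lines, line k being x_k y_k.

2663 132
14183137 703032
75539384999 3744348300
402322750321537 19942398342768
2142770892673121063 106213209829234068

√407 → a₀=20, period (5,1,2,1,5,40); ℓ=6 even so k=5
step 0: (20, 1)  from 20·(1,0) + (0,1)
step 1: (101, 5)  from 5·(20,1) + (1,0)
…
step 3: (343, 17)  from 2·(121,6) + (101,5)
step 4: (464, 23)  from 1·(343,17) + (121,6)
step 5: (2663, 132)  from 5·(464,23) + (343,17)
(x₁, y₁) = (2663, 132);  2663² − 407·132² = 1 ✓
(x_2, y_2) = (2663·2663 + 407·132·132, 2663·132 + 132·2663) = (14183137, 703032)
(x_3, y_3) = (2663·14183137 + 407·132·703032, 2663·703032 + 132·14183137) = (75539384999, 3744348300)
(x_4, y_4) = (2663·75539384999 + 407·132·3744348300, 2663·3744348300 + 132·75539384999) = (402322750321537, 19942398342768)
(x_5, y_5) = (2663·402322750321537 + 407·132·19942398342768, 2663·19942398342768 + 132·402322750321537) = (2142770892673121063, 106213209829234068)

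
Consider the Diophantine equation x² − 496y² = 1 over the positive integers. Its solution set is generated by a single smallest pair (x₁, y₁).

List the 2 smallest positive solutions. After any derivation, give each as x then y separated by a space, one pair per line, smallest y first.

[22; 3,1,2,4,1,…,1,3,44] for √496; ℓ=16 ⇒ convergent index 15
step 0: (22, 1)  from 22·(1,0) + (0,1)
…
step 3: (245, 11)  from 2·(89,4) + (67,3)
step 4: (1069, 48)  from 4·(245,11) + (89,4)
step 5: (1314, 59)  from 1·(1069,48) + (245,11)
…
step 7: (6080, 273)  from 2·(2383,107) + (1314,59)
…
step 13: (863293, 38763)  from 2·(389209,17476) + (84875,3811)
step 14: (1252502, 56239)  from 1·(863293,38763) + (389209,17476)
step 15: (4620799, 207480)  from 3·(1252502,56239) + (863293,38763)
→ (4620799, 207480).  Check: 4620799²=21351783398401, 496·207480²=21351783398400, difference 1.
k=2:  x_2 = 4620799·4620799+496·207480·207480 = 42703566796801,  y_2 = 4620799·207480+207480·4620799 = 1917446753040

4620799 207480
42703566796801 1917446753040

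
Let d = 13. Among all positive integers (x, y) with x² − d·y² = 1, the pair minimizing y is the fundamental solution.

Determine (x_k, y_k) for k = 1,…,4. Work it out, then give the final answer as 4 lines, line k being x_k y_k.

√13 = [3; 1,1,1,1,6, …], period ℓ=5 (odd) → k=9
i=0: a=3 ⇒ p=3, q=1
…
i=7: a=1 ⇒ p=256, q=71
i=8: a=1 ⇒ p=393, q=109
i=9: a=1 ⇒ p=649, q=180
fundamental: x₁=649, y₁=180  (since 421201 − 13·32400 = 1)
(649+180√13)^2 = 842401 + 233640√13
(649+180√13)^3 = 1093435849 + 303264540√13
(649+180√13)^4 = 1419278889601 + 393637139280√13

649 180
842401 233640
1093435849 303264540
1419278889601 393637139280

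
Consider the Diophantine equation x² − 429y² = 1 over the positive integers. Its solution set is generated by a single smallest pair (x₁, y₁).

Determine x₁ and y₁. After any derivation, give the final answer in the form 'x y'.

1524095 73584

√429 → a₀=20, period (1,2,2,9,1,12,1,9,2,2,1,40); ℓ=12 even so k=11
k=0  a_k=20  p_k/q_k = 20/1
k=1  a_k=1  p_k/q_k = 21/1
k=2  a_k=2  p_k/q_k = 62/3
k=3  a_k=2  p_k/q_k = 145/7
k=4  a_k=9  p_k/q_k = 1367/66
k=5  a_k=1  p_k/q_k = 1512/73
k=6  a_k=12  p_k/q_k = 19511/942
k=7  a_k=1  p_k/q_k = 21023/1015
k=8  a_k=9  p_k/q_k = 208718/10077
k=9  a_k=2  p_k/q_k = 438459/21169
k=10  a_k=2  p_k/q_k = 1085636/52415
k=11  a_k=1  p_k/q_k = 1524095/73584
(x₁, y₁) = (1524095, 73584);  1524095² − 429·73584² = 1 ✓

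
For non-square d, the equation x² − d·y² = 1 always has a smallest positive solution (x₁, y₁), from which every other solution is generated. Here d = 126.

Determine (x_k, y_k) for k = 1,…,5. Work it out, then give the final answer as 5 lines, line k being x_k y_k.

449 40
403201 35920
362074049 32256120
325142092801 28965959840
291977237261249 26011399680200

d=126: √d = [11; 4,2,4,22] (ℓ=4, even), read p_3/q_3
a_0=11:  p_0=11·1+0=11,  q_0=11·0+1=1
a_1=4:  p_1=4·11+1=45,  q_1=4·1+0=4
a_2=2:  p_2=2·45+11=101,  q_2=2·4+1=9
a_3=4:  p_3=4·101+45=449,  q_3=4·9+4=40
(x₁, y₁) = (449, 40);  449² − 126·40² = 1 ✓
(x_2, y_2) = (449·449 + 126·40·40, 449·40 + 40·449) = (403201, 35920)
(x_3, y_3) = (449·403201 + 126·40·35920, 449·35920 + 40·403201) = (362074049, 32256120)
(x_4, y_4) = (449·362074049 + 126·40·32256120, 449·32256120 + 40·362074049) = (325142092801, 28965959840)
(x_5, y_5) = (449·325142092801 + 126·40·28965959840, 449·28965959840 + 40·325142092801) = (291977237261249, 26011399680200)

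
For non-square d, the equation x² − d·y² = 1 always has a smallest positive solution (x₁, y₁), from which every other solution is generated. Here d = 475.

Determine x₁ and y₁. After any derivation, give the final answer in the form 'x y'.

57799 2652

[21; 1,3,1,6,2,6,1,3,1,42] for √475; ℓ=10 ⇒ convergent index 9
k=0  a_k=21  p_k/q_k = 21/1
k=1  a_k=1  p_k/q_k = 22/1
k=2  a_k=3  p_k/q_k = 87/4
k=3  a_k=1  p_k/q_k = 109/5
…
k=5  a_k=2  p_k/q_k = 1591/73
…
k=8  a_k=3  p_k/q_k = 45921/2107
k=9  a_k=1  p_k/q_k = 57799/2652
→ (57799, 2652).  Check: 57799²=3340724401, 475·2652²=3340724400, difference 1.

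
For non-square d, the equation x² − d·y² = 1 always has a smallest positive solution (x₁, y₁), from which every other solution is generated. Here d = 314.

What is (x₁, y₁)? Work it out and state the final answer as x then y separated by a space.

392499 22150

d=314: √d = [17; 1,2,1,1,2,1,34] (ℓ=7, odd), read p_13/q_13
k=0  a_k=17  p_k/q_k = 17/1
k=1  a_k=1  p_k/q_k = 18/1
…
k=6  a_k=1  p_k/q_k = 443/25
k=7  a_k=34  p_k/q_k = 15381/868
k=8  a_k=1  p_k/q_k = 15824/893
…
k=12  a_k=2  p_k/q_k = 282617/15949
k=13  a_k=1  p_k/q_k = 392499/22150
fundamental: x₁=392499, y₁=22150  (since 154055465001 − 314·490622500 = 1)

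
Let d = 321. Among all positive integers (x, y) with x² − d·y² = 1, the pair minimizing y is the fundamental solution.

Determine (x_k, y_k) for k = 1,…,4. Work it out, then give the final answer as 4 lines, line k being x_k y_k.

215 12
92449 5160
39752855 2218788
17093635201 954073680

[17; 1,10,1,34] for √321; ℓ=4 ⇒ convergent index 3
k=0  a_k=17  p_k/q_k = 17/1
k=1  a_k=1  p_k/q_k = 18/1
k=2  a_k=10  p_k/q_k = 197/11
k=3  a_k=1  p_k/q_k = 215/12
(x₁, y₁) = (215, 12);  215² − 321·12² = 1 ✓
(215+12√321)^2 = 92449 + 5160√321
(215+12√321)^3 = 39752855 + 2218788√321
(215+12√321)^4 = 17093635201 + 954073680√321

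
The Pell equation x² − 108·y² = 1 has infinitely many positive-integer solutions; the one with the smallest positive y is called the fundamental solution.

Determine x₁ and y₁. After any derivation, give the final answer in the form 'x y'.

1351 130

d=108: √d = [10; 2,1,1,4,1,1,2,20] (ℓ=8, even), read p_7/q_7
i=0: a=10 ⇒ p=10, q=1
…
i=2: a=1 ⇒ p=31, q=3
…
i=4: a=4 ⇒ p=239, q=23
…
i=6: a=1 ⇒ p=530, q=51
i=7: a=2 ⇒ p=1351, q=130
fundamental: x₁=1351, y₁=130  (since 1825201 − 108·16900 = 1)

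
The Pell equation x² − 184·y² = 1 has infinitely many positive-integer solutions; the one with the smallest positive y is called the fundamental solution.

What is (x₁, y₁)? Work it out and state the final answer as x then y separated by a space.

24335 1794

[13; 1,1,3,2,1,2,1,2,3,1,1,26] for √184; ℓ=12 ⇒ convergent index 11
step 0: (13, 1)  from 13·(1,0) + (0,1)
…
step 2: (27, 2)  from 1·(14,1) + (13,1)
step 3: (95, 7)  from 3·(27,2) + (14,1)
step 4: (217, 16)  from 2·(95,7) + (27,2)
step 5: (312, 23)  from 1·(217,16) + (95,7)
…
step 7: (1153, 85)  from 1·(841,62) + (312,23)
…
step 10: (13741, 1013)  from 1·(10594,781) + (3147,232)
step 11: (24335, 1794)  from 1·(13741,1013) + (10594,781)
→ (24335, 1794).  Check: 24335²=592192225, 184·1794²=592192224, difference 1.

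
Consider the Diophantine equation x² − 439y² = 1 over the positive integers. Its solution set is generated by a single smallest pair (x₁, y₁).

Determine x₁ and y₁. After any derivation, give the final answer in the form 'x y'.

440 21

√439 = [20; 1,19,1,40, …], period ℓ=4 (even) → k=3
a_0=20:  p_0=20·1+0=20,  q_0=20·0+1=1
a_1=1:  p_1=1·20+1=21,  q_1=1·1+0=1
a_2=19:  p_2=19·21+20=419,  q_2=19·1+1=20
a_3=1:  p_3=1·419+21=440,  q_3=1·20+1=21
fundamental: x₁=440, y₁=21  (since 193600 − 439·441 = 1)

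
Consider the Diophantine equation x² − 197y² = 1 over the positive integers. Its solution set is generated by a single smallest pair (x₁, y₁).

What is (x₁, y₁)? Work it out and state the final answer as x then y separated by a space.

393 28

d=197: √d = [14; 28] (ℓ=1, odd), read p_1/q_1
i=0: a=14 ⇒ p=14, q=1
i=1: a=28 ⇒ p=393, q=28
→ (393, 28).  Check: 393²=154449, 197·28²=154448, difference 1.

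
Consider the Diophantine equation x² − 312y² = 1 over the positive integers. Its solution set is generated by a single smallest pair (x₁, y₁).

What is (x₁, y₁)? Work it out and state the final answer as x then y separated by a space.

√312 → a₀=17, period (1,1,1,34); ℓ=4 even so k=3
k=0  a_k=17  p_k/q_k = 17/1
…
k=2  a_k=1  p_k/q_k = 35/2
k=3  a_k=1  p_k/q_k = 53/3
(x₁, y₁) = (53, 3);  53² − 312·3² = 1 ✓

53 3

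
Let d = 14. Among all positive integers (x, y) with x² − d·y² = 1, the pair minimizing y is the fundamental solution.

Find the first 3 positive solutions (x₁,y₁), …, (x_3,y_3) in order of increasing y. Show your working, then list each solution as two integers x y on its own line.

15 4
449 120
13455 3596

√14 → a₀=3, period (1,2,1,6); ℓ=4 even so k=3
a_0=3:  p_0=3·1+0=3,  q_0=3·0+1=1
a_1=1:  p_1=1·3+1=4,  q_1=1·1+0=1
a_2=2:  p_2=2·4+3=11,  q_2=2·1+1=3
a_3=1:  p_3=1·11+4=15,  q_3=1·3+1=4
→ (15, 4).  Check: 15²=225, 14·4²=224, difference 1.
k=2:  x_2 = 15·15+14·4·4 = 449,  y_2 = 15·4+4·15 = 120
k=3:  x_3 = 15·449+14·4·120 = 13455,  y_3 = 15·120+4·449 = 3596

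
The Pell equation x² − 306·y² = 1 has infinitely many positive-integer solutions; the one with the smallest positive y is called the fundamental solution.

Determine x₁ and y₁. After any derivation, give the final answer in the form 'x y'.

[17; 2,34] for √306; ℓ=2 ⇒ convergent index 1
i=0: a=17 ⇒ p=17, q=1
i=1: a=2 ⇒ p=35, q=2
(x₁, y₁) = (35, 2);  35² − 306·2² = 1 ✓

35 2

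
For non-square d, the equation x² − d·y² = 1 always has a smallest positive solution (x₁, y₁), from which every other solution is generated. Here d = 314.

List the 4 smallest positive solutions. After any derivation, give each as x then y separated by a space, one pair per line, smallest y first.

392499 22150
308110930001 17387705700
241866463828532499 13649314199066450
189864690372162243720001 10714684347621377411400

[17; 1,2,1,1,2,1,34] for √314; ℓ=7 ⇒ convergent index 13
k=0  a_k=17  p_k/q_k = 17/1
…
k=2  a_k=2  p_k/q_k = 53/3
…
k=4  a_k=1  p_k/q_k = 124/7
k=5  a_k=2  p_k/q_k = 319/18
k=6  a_k=1  p_k/q_k = 443/25
…
k=9  a_k=2  p_k/q_k = 47029/2654
k=10  a_k=1  p_k/q_k = 62853/3547
k=11  a_k=1  p_k/q_k = 109882/6201
k=12  a_k=2  p_k/q_k = 282617/15949
k=13  a_k=1  p_k/q_k = 392499/22150
→ (392499, 22150).  Check: 392499²=154055465001, 314·22150²=154055465000, difference 1.
k=2:  x_2 = 392499·392499+314·22150·22150 = 308110930001,  y_2 = 392499·22150+22150·392499 = 17387705700
k=3:  x_3 = 392499·308110930001+314·22150·17387705700 = 241866463828532499,  y_3 = 392499·17387705700+22150·308110930001 = 13649314199066450
k=4:  x_4 = 392499·241866463828532499+314·22150·13649314199066450 = 189864690372162243720001,  y_4 = 392499·13649314199066450+22150·241866463828532499 = 10714684347621377411400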